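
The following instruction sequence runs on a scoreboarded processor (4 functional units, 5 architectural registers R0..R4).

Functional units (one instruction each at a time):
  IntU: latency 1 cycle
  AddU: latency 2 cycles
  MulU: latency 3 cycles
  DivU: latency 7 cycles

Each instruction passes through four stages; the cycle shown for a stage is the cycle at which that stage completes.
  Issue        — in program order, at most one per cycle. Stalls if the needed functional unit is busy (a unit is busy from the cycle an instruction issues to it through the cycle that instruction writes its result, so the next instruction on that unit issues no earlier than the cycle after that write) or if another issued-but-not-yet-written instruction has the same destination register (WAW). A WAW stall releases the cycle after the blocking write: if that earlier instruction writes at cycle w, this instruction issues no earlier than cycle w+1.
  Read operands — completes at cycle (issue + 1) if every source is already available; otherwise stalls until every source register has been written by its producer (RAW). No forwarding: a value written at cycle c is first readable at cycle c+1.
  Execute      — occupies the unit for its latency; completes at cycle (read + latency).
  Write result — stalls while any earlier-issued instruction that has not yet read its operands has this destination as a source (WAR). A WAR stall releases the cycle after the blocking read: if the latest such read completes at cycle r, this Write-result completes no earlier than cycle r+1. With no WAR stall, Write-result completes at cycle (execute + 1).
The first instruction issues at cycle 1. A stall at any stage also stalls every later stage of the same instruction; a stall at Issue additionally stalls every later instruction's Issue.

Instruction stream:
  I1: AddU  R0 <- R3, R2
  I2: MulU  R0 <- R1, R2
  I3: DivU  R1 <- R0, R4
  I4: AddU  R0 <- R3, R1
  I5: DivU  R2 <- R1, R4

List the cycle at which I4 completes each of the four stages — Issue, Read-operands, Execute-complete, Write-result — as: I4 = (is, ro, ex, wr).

I1: IS=1 RO=2 EX=4 WR=5
I2: IS=6 RO=7 EX=10 WR=11  [WAW R0: wait I1 write@5]
I3: IS=7 RO=12 EX=19 WR=20  [RAW R0: wait I2 write@11]
I4: IS=12 RO=21 EX=23 WR=24  [WAW R0: wait I2 write@11; RAW R1: wait I3 write@20]
I5: IS=21 RO=22 EX=29 WR=30  [struct: DivU busy until I3 writes@20]

I4 = (12, 21, 23, 24)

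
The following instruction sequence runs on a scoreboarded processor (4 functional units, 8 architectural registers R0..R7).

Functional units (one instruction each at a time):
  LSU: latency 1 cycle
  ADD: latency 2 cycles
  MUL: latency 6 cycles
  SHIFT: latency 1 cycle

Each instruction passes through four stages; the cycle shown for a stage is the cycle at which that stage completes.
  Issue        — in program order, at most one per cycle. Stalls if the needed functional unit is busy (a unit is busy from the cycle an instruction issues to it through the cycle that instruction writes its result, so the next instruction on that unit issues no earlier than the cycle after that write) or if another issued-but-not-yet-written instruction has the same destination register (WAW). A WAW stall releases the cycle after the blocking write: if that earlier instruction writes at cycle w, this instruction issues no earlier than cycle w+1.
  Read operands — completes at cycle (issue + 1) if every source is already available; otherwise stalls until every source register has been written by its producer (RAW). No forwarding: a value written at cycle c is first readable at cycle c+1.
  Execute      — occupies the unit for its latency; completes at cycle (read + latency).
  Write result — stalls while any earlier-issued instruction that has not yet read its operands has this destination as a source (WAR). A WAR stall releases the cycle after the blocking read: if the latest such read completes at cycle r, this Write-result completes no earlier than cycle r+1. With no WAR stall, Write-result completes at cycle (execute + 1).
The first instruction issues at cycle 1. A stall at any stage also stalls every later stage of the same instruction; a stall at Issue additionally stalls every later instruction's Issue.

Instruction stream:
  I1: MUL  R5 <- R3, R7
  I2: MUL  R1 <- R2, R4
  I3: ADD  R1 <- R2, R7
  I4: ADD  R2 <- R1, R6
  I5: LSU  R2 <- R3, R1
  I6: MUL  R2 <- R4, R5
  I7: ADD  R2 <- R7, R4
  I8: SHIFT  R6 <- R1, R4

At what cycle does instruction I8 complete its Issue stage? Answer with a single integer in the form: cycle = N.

t=1  I1 issues→MUL
t=2  I1 reads
t=8  I1 exec-done
t=9  I1 writes R5
t=10  I2 issues→MUL
t=11  I2 reads
t=17  I2 exec-done
t=18  I2 writes R1
t=19  I3 issues→ADD
t=20  I3 reads
t=22  I3 exec-done
t=23  I3 writes R1
t=24  I4 issues→ADD
t=25  I4 reads
t=27  I4 exec-done
t=28  I4 writes R2
t=29  I5 issues→LSU
t=30  I5 reads
t=31  I5 exec-done
t=32  I5 writes R2
t=33  I6 issues→MUL
t=34  I6 reads
t=40  I6 exec-done
t=41  I6 writes R2
t=42  I7 issues→ADD
t=43  I7 reads · I8 issues→SHIFT
t=44  I8 reads
t=45  I7 exec-done · I8 exec-done
t=46  I7 writes R2 · I8 writes R6

cycle = 43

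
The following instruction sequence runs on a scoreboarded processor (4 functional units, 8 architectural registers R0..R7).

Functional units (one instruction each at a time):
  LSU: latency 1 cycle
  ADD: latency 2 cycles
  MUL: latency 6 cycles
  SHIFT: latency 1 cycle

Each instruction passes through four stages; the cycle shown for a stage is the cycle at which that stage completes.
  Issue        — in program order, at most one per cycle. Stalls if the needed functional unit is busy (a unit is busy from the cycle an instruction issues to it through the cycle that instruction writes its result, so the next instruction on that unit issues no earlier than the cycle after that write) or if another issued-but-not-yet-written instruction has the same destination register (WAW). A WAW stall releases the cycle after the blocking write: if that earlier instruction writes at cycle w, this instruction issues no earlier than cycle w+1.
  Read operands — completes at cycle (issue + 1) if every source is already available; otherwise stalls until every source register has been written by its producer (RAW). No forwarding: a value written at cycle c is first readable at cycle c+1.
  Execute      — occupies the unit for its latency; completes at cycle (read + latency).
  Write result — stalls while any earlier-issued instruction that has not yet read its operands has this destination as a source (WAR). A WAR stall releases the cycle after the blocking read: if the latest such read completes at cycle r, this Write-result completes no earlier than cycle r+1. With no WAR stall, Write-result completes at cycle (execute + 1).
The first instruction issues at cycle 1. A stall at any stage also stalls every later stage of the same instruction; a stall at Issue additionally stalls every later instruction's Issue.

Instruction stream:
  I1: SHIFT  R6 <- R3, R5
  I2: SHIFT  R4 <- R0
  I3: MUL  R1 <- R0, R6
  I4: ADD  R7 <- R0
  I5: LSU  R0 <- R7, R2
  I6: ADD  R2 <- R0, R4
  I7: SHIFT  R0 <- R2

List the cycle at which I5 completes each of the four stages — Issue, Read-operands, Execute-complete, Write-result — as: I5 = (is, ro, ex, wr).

I5 = (8, 12, 13, 14)

c1: I1→SHIFT
c2: I1 RO
c3: I1 EX
c4: I1 WR R6
c5: I2→SHIFT
c6: I2 RO, I3→MUL
c7: I2 EX, I3 RO, I4→ADD
c8: I2 WR R4, I4 RO, I5→LSU
c10: I4 EX
c11: I4 WR R7
c12: I5 RO, I6→ADD
c13: I3 EX, I5 EX
c14: I3 WR R1, I5 WR R0
c15: I6 RO, I7→SHIFT
c17: I6 EX
c18: I6 WR R2
c19: I7 RO
c20: I7 EX
c21: I7 WR R0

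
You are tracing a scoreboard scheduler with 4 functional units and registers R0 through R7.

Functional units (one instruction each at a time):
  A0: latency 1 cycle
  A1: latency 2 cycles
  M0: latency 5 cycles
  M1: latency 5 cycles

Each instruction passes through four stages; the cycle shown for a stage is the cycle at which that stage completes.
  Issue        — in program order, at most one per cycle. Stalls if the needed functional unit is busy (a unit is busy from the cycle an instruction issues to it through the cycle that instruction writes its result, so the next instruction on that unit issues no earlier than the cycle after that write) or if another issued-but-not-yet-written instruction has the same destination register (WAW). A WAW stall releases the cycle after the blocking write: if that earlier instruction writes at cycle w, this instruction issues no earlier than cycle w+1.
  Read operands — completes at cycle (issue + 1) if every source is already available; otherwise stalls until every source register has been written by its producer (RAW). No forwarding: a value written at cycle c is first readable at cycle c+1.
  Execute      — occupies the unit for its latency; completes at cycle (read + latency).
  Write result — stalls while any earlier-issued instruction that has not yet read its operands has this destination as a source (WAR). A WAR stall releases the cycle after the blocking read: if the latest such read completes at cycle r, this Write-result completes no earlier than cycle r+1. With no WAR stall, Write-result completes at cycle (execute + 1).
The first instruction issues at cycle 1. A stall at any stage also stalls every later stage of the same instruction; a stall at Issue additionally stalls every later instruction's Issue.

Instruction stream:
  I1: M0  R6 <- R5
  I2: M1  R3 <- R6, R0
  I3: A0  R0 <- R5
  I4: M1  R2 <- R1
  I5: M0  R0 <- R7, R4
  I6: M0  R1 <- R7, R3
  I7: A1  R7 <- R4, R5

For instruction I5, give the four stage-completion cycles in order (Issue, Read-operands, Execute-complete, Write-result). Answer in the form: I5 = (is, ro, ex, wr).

I5 = (17, 18, 23, 24)

I1 -> (1, 2, 7, 8)
I2 -> (2, 9, 14, 15)  // RAW R6: wait I1 write@8
I3 -> (3, 4, 5, 10)  // WAR R0: wait I2 read@9
I4 -> (16, 17, 22, 23)  // struct: M1 busy until I2 writes@15
I5 -> (17, 18, 23, 24)
I6 -> (25, 26, 31, 32)  // struct: M0 busy until I5 writes@24
I7 -> (26, 27, 29, 30)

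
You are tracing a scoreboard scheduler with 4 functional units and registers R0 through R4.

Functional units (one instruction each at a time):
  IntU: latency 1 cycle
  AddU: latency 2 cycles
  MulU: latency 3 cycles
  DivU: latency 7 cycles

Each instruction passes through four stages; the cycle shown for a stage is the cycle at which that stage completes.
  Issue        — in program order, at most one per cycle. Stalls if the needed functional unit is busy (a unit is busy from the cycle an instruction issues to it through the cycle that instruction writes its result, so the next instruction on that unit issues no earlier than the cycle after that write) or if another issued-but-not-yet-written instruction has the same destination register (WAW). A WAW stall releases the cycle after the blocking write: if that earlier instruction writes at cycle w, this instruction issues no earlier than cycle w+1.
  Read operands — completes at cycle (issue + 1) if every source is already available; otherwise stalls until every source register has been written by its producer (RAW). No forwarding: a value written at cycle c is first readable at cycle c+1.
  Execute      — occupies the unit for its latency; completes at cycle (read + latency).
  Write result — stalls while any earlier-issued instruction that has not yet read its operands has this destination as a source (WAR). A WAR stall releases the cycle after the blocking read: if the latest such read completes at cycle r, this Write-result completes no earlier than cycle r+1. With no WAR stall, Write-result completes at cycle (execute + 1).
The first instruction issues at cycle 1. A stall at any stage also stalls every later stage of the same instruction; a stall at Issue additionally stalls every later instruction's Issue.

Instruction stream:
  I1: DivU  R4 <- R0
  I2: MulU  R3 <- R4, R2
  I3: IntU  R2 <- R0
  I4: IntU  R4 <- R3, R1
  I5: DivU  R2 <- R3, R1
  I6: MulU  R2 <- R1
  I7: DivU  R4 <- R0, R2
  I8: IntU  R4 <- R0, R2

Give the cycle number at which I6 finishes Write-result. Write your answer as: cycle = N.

cycle = 30

  I1 | 1 | 2 | 9 | 10
  I2 | 2 | 11 | 14 | 15   RAW R4: wait I1 write@10
  I3 | 3 | 4 | 5 | 12   WAR R2: wait I2 read@11
  I4 | 13 | 16 | 17 | 18   struct: IntU busy until I3 writes@12 · RAW R3: wait I2 write@15
  I5 | 14 | 16 | 23 | 24   RAW R3: wait I2 write@15
  I6 | 25 | 26 | 29 | 30   WAW R2: wait I5 write@24
  I7 | 26 | 31 | 38 | 39   RAW R2: wait I6 write@30
  I8 | 40 | 41 | 42 | 43   WAW R4: wait I7 write@39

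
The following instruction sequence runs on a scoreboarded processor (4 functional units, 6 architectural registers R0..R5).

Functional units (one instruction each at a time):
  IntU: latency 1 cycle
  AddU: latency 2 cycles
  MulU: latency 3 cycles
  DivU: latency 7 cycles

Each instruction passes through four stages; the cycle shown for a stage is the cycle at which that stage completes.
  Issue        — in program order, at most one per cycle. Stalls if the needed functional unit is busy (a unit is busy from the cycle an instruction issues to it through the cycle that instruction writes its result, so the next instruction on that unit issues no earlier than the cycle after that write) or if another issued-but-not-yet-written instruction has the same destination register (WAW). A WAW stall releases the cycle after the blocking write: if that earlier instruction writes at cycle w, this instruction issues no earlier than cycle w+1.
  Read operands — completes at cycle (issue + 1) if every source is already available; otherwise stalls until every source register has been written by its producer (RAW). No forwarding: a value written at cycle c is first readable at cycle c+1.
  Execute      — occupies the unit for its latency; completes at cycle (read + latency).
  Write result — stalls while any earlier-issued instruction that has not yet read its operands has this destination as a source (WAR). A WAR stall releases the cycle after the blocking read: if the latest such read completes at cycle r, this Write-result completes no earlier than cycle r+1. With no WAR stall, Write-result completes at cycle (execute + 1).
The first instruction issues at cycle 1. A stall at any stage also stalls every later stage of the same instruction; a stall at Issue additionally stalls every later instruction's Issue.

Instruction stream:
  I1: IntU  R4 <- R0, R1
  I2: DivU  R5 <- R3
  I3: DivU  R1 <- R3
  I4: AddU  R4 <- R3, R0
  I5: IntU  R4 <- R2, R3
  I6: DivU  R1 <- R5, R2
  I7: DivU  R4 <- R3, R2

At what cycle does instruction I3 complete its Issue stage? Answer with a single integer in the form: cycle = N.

cycle = 12

1) issue 1, read 2, done 3, write 4
2) issue 2, read 3, done 10, write 11
3) issue 12, read 13, done 20, write 21  <struct: DivU busy until I2 writes@11>
4) issue 13, read 14, done 16, write 17
5) issue 18, read 19, done 20, write 21  <WAW R4: wait I4 write@17>
6) issue 22, read 23, done 30, write 31  <struct: DivU busy until I3 writes@21>
7) issue 32, read 33, done 40, write 41  <struct: DivU busy until I6 writes@31>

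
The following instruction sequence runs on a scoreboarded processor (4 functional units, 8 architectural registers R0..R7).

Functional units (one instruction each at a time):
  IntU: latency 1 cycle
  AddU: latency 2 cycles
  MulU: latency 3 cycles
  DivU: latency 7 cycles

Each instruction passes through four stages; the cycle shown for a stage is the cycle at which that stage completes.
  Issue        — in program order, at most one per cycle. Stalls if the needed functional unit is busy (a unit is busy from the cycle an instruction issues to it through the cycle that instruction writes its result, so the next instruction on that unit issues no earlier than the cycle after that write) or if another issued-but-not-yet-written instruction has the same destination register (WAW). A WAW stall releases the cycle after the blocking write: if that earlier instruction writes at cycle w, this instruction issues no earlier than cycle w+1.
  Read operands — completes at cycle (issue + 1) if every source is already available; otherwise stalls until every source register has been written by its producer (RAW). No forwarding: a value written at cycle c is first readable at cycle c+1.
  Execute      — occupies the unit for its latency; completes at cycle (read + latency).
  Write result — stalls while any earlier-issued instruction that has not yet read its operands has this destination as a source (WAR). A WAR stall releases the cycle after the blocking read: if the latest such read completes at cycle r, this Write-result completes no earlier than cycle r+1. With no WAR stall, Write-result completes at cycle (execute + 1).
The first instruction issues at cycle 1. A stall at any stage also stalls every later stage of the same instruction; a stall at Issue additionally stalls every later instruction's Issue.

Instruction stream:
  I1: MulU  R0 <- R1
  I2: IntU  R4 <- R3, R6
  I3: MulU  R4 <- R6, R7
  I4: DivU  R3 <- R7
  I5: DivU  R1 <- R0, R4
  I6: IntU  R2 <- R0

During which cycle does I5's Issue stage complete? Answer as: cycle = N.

cycle = 18

cycle 1: issue I1 (MulU)
cycle 2: I1 read-ops; issue I2 (IntU)
cycle 3: I2 read-ops
cycle 4: I2 finished on IntU
cycle 5: I1 finished on MulU; I2→R4
cycle 6: I1→R0
cycle 7: issue I3 (MulU)
cycle 8: I3 read-ops; issue I4 (DivU)
cycle 9: I4 read-ops
cycle 11: I3 finished on MulU
cycle 12: I3→R4
cycle 16: I4 finished on DivU
cycle 17: I4→R3
cycle 18: issue I5 (DivU)
cycle 19: I5 read-ops; issue I6 (IntU)
cycle 20: I6 read-ops
cycle 21: I6 finished on IntU
cycle 22: I6→R2
cycle 26: I5 finished on DivU
cycle 27: I5→R1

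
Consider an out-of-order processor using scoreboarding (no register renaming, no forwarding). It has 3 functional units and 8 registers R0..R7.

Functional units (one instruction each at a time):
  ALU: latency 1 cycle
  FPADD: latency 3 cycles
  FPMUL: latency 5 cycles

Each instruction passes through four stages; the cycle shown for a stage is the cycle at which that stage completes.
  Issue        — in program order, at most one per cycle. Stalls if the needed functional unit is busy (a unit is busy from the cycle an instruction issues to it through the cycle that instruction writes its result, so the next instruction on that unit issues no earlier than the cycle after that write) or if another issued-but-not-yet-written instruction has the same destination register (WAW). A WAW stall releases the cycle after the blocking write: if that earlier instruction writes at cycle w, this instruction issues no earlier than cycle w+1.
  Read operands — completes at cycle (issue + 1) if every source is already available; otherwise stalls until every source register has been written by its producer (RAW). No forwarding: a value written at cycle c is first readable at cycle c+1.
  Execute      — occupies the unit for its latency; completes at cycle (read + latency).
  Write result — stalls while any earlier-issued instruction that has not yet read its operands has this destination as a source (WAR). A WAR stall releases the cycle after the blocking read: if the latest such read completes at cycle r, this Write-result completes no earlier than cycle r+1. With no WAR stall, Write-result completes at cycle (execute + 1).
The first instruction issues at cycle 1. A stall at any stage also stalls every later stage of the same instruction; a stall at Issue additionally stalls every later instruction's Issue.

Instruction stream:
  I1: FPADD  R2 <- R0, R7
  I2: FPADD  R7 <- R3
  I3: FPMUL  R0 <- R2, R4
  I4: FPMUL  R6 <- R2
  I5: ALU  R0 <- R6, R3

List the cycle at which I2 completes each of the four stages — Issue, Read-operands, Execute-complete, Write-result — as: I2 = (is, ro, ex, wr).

I2 = (7, 8, 11, 12)

[I1] 1/2/5/6
[I2] 7/8/11/12  (struct: FPADD busy until I1 writes@6)
[I3] 8/9/14/15
[I4] 16/17/22/23  (struct: FPMUL busy until I3 writes@15)
[I5] 17/24/25/26  (RAW R6: wait I4 write@23)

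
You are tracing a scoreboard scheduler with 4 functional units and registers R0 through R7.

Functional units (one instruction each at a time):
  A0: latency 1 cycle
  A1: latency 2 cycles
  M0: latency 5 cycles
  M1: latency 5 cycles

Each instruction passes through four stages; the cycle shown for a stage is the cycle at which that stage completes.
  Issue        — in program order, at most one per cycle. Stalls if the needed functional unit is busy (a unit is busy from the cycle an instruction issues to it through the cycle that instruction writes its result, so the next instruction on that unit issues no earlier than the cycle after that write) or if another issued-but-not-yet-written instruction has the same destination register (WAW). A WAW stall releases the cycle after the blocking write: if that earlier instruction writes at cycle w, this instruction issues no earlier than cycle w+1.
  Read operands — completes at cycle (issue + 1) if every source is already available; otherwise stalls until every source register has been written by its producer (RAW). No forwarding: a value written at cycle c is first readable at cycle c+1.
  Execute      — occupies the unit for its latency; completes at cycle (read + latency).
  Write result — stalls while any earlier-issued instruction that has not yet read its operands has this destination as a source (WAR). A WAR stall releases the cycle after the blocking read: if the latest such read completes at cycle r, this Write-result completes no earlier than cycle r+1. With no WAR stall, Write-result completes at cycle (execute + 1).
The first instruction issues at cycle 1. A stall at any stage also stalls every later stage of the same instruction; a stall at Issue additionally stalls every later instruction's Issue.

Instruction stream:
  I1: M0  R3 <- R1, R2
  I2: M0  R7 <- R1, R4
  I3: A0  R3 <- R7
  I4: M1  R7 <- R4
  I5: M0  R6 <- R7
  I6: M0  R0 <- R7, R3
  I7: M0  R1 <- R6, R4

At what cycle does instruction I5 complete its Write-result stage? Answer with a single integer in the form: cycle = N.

cycle = 31

I1  is:1  ro:2  ex:7  wr:8
I2  is:9  ro:10  ex:15  wr:16  — struct: M0 busy until I1 writes@8
I3  is:10  ro:17  ex:18  wr:19  — RAW R7: wait I2 write@16
I4  is:17  ro:18  ex:23  wr:24  — WAW R7: wait I2 write@16
I5  is:18  ro:25  ex:30  wr:31  — RAW R7: wait I4 write@24
I6  is:32  ro:33  ex:38  wr:39  — struct: M0 busy until I5 writes@31
I7  is:40  ro:41  ex:46  wr:47  — struct: M0 busy until I6 writes@39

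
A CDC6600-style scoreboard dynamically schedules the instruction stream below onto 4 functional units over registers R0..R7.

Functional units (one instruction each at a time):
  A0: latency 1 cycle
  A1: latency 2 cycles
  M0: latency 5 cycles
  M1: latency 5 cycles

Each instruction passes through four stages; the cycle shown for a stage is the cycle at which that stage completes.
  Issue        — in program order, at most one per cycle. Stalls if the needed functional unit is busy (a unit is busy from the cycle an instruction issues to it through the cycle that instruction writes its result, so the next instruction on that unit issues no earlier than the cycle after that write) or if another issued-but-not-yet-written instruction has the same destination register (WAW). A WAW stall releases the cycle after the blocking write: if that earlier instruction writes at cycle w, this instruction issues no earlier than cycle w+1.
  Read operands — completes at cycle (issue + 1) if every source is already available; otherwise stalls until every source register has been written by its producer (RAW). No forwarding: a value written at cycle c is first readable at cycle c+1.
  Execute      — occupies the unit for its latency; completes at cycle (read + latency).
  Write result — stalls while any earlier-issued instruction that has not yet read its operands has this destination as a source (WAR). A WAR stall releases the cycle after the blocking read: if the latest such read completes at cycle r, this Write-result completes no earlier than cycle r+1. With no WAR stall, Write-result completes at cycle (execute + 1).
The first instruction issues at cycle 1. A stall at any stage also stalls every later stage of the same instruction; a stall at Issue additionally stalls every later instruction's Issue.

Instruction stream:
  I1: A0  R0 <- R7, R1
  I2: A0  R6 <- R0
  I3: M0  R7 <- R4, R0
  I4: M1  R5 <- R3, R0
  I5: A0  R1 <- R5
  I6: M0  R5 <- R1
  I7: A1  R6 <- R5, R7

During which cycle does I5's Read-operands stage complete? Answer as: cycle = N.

cycle = 15

t=1  I1→A0
t=2  I1 RO
t=3  I1 EX
t=4  I1 WR R0
t=5  I2→A0
t=6  I2 RO, I3→M0
t=7  I2 EX, I3 RO, I4→M1
t=8  I2 WR R6, I4 RO
t=9  I5→A0
t=12  I3 EX
t=13  I3 WR R7, I4 EX
t=14  I4 WR R5
t=15  I5 RO, I6→M0
t=16  I5 EX, I7→A1
t=17  I5 WR R1
t=18  I6 RO
t=23  I6 EX
t=24  I6 WR R5
t=25  I7 RO
t=27  I7 EX
t=28  I7 WR R6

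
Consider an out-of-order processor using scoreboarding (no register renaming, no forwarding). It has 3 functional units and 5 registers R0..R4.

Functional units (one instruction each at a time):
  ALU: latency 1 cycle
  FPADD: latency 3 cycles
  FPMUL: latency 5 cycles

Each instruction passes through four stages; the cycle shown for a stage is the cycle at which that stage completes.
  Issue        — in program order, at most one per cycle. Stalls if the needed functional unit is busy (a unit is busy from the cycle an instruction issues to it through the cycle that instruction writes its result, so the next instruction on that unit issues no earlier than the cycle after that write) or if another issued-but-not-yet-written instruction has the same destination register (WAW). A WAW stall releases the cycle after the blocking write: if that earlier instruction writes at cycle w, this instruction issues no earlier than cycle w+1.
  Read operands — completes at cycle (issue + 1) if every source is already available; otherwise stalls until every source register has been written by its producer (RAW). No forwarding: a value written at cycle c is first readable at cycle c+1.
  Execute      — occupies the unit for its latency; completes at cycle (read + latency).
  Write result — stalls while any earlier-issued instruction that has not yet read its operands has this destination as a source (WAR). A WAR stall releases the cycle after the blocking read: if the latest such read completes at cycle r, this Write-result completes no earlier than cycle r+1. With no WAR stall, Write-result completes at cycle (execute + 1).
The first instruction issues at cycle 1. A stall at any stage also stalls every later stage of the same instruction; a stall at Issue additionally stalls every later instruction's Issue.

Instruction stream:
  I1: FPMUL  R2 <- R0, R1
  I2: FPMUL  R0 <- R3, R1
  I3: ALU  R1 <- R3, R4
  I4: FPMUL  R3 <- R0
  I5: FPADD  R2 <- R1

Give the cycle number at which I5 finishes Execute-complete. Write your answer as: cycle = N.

cycle = 22

[I1] 1/2/7/8
[I2] 9/10/15/16  (struct: FPMUL busy until I1 writes@8)
[I3] 10/11/12/13
[I4] 17/18/23/24  (struct: FPMUL busy until I2 writes@16)
[I5] 18/19/22/23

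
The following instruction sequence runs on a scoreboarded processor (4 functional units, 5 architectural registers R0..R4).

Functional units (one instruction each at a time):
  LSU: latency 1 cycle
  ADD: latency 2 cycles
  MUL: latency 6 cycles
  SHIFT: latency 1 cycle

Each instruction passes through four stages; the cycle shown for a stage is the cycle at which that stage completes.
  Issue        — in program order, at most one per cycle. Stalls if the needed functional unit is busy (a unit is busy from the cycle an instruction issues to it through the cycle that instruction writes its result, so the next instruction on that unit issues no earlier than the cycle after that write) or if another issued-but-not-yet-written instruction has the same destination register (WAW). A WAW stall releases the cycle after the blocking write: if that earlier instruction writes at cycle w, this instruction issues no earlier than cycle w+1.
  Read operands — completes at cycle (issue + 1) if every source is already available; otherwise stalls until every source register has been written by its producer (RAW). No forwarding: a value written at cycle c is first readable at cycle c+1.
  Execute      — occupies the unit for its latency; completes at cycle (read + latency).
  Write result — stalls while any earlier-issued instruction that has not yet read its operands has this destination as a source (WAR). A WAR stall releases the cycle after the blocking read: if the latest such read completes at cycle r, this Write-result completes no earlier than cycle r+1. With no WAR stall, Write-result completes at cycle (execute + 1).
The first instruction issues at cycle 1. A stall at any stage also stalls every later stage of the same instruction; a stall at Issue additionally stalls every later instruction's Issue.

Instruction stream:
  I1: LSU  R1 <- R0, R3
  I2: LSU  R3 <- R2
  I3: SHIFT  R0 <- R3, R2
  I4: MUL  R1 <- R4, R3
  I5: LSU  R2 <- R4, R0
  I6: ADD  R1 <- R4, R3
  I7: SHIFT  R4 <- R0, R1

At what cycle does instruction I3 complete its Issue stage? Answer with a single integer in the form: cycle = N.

cycle = 6

[1] I1 dispatched to LSU
[2] I1 operands ready
[3] I1 complete
[4] R1←I1
[5] I2 dispatched to LSU
[6] I2 operands ready | I3 dispatched to SHIFT
[7] I2 complete | I4 dispatched to MUL
[8] R3←I2
[9] I3 operands ready | I4 operands ready | I5 dispatched to LSU
[10] I3 complete
[11] R0←I3
[12] I5 operands ready
[13] I5 complete
[14] R2←I5
[15] I4 complete
[16] R1←I4
[17] I6 dispatched to ADD
[18] I6 operands ready | I7 dispatched to SHIFT
[20] I6 complete
[21] R1←I6
[22] I7 operands ready
[23] I7 complete
[24] R4←I7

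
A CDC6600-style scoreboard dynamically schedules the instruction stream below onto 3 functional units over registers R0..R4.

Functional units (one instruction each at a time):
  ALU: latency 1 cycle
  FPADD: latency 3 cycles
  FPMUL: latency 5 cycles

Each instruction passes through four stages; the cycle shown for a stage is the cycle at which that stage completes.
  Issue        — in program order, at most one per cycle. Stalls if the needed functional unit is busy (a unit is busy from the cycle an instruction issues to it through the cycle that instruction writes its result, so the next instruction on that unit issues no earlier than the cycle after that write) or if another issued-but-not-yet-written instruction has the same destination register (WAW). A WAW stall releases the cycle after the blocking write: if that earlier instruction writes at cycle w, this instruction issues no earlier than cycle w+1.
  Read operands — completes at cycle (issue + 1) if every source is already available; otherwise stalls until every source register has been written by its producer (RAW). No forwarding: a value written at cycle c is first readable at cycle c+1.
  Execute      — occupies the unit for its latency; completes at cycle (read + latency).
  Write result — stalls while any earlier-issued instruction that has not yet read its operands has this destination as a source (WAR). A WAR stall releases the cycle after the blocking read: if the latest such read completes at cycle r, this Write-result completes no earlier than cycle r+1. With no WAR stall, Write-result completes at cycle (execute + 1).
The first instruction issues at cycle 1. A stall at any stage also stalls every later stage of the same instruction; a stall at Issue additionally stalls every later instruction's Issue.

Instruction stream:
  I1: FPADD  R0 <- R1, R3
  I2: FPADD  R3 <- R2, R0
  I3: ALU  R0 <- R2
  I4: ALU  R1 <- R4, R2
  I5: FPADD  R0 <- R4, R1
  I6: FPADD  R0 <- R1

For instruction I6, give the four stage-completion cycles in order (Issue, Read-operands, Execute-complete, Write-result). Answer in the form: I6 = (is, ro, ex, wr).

c1: I1 dispatched to FPADD
c2: I1 operands ready
c5: I1 complete
c6: R0←I1
c7: I2 dispatched to FPADD
c8: I2 operands ready; I3 dispatched to ALU
c9: I3 operands ready
c10: I3 complete
c11: I2 complete; R0←I3
c12: R3←I2; I4 dispatched to ALU
c13: I4 operands ready; I5 dispatched to FPADD
c14: I4 complete
c15: R1←I4
c16: I5 operands ready
c19: I5 complete
c20: R0←I5
c21: I6 dispatched to FPADD
c22: I6 operands ready
c25: I6 complete
c26: R0←I6

I6 = (21, 22, 25, 26)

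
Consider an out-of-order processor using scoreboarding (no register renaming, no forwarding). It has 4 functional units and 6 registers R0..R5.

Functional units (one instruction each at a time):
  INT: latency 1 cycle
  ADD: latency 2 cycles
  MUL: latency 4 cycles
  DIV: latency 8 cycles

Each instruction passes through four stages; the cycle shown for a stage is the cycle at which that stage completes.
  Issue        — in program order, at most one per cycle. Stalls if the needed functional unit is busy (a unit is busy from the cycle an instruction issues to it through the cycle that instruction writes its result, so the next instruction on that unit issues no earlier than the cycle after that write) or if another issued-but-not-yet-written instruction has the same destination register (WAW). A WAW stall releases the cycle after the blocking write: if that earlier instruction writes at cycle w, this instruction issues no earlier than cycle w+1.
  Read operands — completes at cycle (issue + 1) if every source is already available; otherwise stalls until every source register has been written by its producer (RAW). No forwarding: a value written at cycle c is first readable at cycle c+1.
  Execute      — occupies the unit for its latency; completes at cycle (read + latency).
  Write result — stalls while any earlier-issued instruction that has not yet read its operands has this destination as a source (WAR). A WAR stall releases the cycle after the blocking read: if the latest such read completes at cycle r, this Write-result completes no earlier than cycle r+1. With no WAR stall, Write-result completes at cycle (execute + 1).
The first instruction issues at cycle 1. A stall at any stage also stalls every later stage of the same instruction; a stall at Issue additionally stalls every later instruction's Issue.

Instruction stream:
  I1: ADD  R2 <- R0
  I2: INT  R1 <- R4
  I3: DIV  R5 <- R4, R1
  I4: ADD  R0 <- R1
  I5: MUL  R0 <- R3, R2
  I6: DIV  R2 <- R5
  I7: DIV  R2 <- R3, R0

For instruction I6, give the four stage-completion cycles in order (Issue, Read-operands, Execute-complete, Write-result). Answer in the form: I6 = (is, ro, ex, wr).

I1  is:1  ro:2  ex:4  wr:5
I2  is:2  ro:3  ex:4  wr:5
I3  is:3  ro:6  ex:14  wr:15  — RAW R1: wait I2 write@5
I4  is:6  ro:7  ex:9  wr:10  — struct: ADD busy until I1 writes@5
I5  is:11  ro:12  ex:16  wr:17  — WAW R0: wait I4 write@10
I6  is:16  ro:17  ex:25  wr:26  — struct: DIV busy until I3 writes@15
I7  is:27  ro:28  ex:36  wr:37  — struct: DIV busy until I6 writes@26

I6 = (16, 17, 25, 26)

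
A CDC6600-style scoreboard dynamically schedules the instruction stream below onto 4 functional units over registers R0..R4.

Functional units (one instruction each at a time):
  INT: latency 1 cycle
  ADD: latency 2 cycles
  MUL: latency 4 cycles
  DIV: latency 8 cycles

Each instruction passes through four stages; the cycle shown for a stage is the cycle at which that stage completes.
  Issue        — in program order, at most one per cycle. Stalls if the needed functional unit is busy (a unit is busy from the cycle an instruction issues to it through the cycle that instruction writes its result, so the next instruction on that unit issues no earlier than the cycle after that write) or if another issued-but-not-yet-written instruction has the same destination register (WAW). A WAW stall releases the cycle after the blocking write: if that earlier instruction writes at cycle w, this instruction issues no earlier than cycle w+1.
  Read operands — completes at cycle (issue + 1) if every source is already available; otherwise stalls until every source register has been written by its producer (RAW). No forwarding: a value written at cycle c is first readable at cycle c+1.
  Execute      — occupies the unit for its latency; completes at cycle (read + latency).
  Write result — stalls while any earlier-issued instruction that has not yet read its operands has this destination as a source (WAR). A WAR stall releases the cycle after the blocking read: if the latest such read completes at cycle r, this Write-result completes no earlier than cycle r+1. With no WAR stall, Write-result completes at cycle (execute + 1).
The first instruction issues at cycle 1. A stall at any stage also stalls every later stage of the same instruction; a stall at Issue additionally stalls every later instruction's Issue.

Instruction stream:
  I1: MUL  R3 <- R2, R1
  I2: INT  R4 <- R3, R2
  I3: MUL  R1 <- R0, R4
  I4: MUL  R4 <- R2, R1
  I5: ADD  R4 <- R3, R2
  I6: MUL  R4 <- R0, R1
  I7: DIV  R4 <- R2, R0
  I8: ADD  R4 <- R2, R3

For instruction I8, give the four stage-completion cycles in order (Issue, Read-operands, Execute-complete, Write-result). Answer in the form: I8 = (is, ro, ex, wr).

I1  is:1  ro:2  ex:6  wr:7
I2  is:2  ro:8  ex:9  wr:10  — RAW R3: wait I1 write@7
I3  is:8  ro:11  ex:15  wr:16  — struct: MUL busy until I1 writes@7, RAW R4: wait I2 write@10
I4  is:17  ro:18  ex:22  wr:23  — struct: MUL busy until I3 writes@16
I5  is:24  ro:25  ex:27  wr:28  — WAW R4: wait I4 write@23
I6  is:29  ro:30  ex:34  wr:35  — WAW R4: wait I5 write@28
I7  is:36  ro:37  ex:45  wr:46  — WAW R4: wait I6 write@35
I8  is:47  ro:48  ex:50  wr:51  — WAW R4: wait I7 write@46

I8 = (47, 48, 50, 51)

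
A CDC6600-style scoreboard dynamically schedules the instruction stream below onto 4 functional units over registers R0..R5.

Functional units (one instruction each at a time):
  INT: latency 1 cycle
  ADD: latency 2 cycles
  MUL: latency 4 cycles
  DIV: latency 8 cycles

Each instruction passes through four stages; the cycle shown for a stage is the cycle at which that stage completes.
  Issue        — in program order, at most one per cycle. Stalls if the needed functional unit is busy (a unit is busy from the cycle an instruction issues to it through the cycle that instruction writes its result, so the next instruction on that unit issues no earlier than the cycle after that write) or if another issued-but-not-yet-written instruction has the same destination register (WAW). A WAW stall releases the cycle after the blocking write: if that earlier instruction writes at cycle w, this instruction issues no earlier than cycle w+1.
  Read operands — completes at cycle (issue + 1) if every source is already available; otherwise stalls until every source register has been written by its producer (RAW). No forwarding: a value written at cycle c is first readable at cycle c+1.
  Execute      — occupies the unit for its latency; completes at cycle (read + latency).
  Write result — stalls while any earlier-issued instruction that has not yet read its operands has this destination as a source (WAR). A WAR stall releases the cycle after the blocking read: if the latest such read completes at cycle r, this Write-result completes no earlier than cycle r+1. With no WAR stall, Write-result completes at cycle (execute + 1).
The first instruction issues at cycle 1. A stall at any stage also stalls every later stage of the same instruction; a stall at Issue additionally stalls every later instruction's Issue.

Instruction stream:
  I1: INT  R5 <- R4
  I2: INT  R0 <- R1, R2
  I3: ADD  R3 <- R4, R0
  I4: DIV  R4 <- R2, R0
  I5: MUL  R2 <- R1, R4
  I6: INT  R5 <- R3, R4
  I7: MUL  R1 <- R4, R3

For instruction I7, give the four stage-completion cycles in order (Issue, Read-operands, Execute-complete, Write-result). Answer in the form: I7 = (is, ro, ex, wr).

[1] issue I1 (INT)
[2] I1 read-ops
[3] I1 finished on INT
[4] I1→R5
[5] issue I2 (INT)
[6] I2 read-ops | issue I3 (ADD)
[7] I2 finished on INT | issue I4 (DIV)
[8] I2→R0 | issue I5 (MUL)
[9] I3 read-ops | I4 read-ops | issue I6 (INT)
[11] I3 finished on ADD
[12] I3→R3
[17] I4 finished on DIV
[18] I4→R4
[19] I5 read-ops | I6 read-ops
[20] I6 finished on INT
[21] I6→R5
[23] I5 finished on MUL
[24] I5→R2
[25] issue I7 (MUL)
[26] I7 read-ops
[30] I7 finished on MUL
[31] I7→R1

I7 = (25, 26, 30, 31)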